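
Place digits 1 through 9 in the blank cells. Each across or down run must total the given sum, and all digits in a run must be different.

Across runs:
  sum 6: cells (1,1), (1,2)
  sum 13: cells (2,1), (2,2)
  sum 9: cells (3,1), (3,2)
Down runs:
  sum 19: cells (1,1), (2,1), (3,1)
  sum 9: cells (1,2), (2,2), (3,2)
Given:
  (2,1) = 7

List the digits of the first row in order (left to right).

4, 2

Given what's placed, (1,1) must be 4 to fit the 6 across and 19 down.
(1,2) = 6 − 4 = 2 completes the 6 across.
(2,2) = 13 − 7 = 6 completes the 13 across.
(3,1) = 19 − 11 = 8 completes the 19 down.
(3,2) = 9 − 8 = 1 completes the 9 across.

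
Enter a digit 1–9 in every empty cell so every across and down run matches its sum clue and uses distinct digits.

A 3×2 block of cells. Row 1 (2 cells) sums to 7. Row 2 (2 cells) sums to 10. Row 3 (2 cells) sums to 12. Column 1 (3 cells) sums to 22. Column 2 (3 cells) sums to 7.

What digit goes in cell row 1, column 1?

5

7 in 3 cells must be {1,2,4}.
The 12 across and the 7 down share only 4, so (3,2) = 4.
(3,1) = 12 − 4 = 8 completes the 12 across.
Given what's placed, (1,1) must be 5 to fit the 7 across and 22 down.
(1,2) = 7 − 5 = 2 completes the 7 across.
(2,1) = 22 − 13 = 9 completes the 22 down.
(2,2) = 10 − 9 = 1 completes the 10 across.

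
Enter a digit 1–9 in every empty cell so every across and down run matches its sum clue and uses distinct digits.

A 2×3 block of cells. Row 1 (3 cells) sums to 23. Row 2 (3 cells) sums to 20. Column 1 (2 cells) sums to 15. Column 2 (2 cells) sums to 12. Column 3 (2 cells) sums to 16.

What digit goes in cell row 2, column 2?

4

23 in 3 cells must be {6,8,9}; 16 in 2 cells must be {7,9}.
The 23 across and the 16 down share only 9, so (1,3) = 9.
(2,3) = 16 − 9 = 7 completes the 16 down.
Given what's placed, (1,2) must be 8 to fit the 23 across and 12 down.
(2,2) = 12 − 8 = 4 completes the 12 down.
(1,1) = 23 − 17 = 6 completes the 23 across.
(2,1) = 20 − 11 = 9 completes the 20 across.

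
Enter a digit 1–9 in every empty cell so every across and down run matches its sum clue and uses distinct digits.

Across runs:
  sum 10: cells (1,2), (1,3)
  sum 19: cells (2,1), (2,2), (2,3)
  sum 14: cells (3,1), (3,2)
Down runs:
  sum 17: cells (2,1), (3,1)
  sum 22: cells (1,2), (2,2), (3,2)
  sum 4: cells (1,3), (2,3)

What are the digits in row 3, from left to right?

8 6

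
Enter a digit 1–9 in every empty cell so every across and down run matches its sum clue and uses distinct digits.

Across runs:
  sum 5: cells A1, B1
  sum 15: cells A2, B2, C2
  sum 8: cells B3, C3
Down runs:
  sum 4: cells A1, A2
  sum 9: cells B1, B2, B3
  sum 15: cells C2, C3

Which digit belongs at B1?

4 in 2 cells must be {1,3}.
Nothing is forced directly, so branch on A1, whose candidates are 1 or 3. If A1 = 1: that forces B1 = 4, A2 = 3, after which B2 would have to be in {4,5,7,8} for the 15 across but in {2,3} for the 9 down — contradiction. So A1 = 3.
B1 = 5 − 3 = 2 completes the 5 across.
A2 = 4 − 3 = 1 completes the 4 down.
B2 = 6: the only remaining digit allowed by both the 15 across and the 9 down.
C2 = 15 − 7 = 8 completes the 15 across.
B3 = 9 − 8 = 1 completes the 9 down.
C3 = 8 − 1 = 7 completes the 8 across.

2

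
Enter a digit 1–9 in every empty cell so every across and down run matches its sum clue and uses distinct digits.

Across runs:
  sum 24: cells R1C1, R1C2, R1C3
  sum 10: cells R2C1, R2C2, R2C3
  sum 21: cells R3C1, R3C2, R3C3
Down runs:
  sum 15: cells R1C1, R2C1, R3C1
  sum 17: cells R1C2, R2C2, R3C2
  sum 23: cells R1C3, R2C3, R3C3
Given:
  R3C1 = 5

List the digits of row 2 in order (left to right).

24 in 3 cells must be {7,8,9}; 23 in 3 cells must be {6,8,9}.
R2C3 = 6: only digit in both the 10-across and 23-down candidate sets.
Given what's placed, R3C3 must be 9 to fit the 21 across and 23 down.
R1C3 = 23 − 15 = 8 completes the 23 down.
R3C2 = 21 − 14 = 7 completes the 21 across.
Given what's placed, R1C2 must be 9 to fit the 24 across and 17 down.
R2C2 = 17 − 16 = 1 completes the 17 down.
R1C1 = 24 − 17 = 7 completes the 24 across.
R2C1 = 10 − 7 = 3 completes the 10 across.

3, 1, 6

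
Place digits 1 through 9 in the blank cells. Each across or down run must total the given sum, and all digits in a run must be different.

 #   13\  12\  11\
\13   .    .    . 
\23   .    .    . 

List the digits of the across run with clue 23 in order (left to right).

23 in 3 cells must be {6,8,9}.
Nothing is forced directly, so branch on R2C3, whose candidates are 6 or 8 or 9. If R2C3 = 6: that forces R1C3 = 5, R1C2 = 7, after which R2C2 would have to be in {8,9} for the 23 across but in {5} for the 12 down — contradiction. If R2C3 = 8: that forces R1C3 = 3, R2C2 = 9, after which R1C2 would have to be in {1,2,4,6,8,9} for the 13 across but in {3} for the 12 down — contradiction. So R2C3 = 9.
R1C3 = 11 − 9 = 2 completes the 11 down.
Given what's placed, R2C2 must be 8 to fit the 23 across and 12 down.
R1C2 = 12 − 8 = 4 completes the 12 down.
R2C1 = 23 − 17 = 6 completes the 23 across.
R1C1 = 13 − 6 = 7 completes the 13 across.

6, 8, 9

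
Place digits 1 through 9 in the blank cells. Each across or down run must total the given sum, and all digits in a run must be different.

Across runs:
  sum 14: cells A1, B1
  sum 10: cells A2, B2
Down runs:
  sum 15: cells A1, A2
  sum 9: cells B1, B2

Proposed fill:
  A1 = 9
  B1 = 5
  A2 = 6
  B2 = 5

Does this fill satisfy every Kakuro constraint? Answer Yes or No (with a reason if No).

No — the across run A2–B2 sums to 11, not 10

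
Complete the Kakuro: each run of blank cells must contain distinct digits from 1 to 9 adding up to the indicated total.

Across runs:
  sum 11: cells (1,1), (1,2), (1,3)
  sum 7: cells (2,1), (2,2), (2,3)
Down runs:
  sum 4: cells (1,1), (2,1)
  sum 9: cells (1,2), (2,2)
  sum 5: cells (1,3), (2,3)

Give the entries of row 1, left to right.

3 7 1

7 in 3 cells must be {1,2,4}; 4 in 2 cells must be {1,3}.
The 7 across and the 4 down share only 1, so (2,1) = 1.
(1,1) = 4 − 1 = 3 completes the 4 down.
Nothing is forced directly, so branch on (2,2), whose candidates are 2 or 4. If (2,2) = 4: then (1,2) would have to be in {1,2,6,7} for the 11 across but in {5} for the 9 down — contradiction. So (2,2) = 2.
(1,2) = 9 − 2 = 7 completes the 9 down.
(1,3) = 11 − 10 = 1 completes the 11 across.
(2,3) = 7 − 3 = 4 completes the 7 across.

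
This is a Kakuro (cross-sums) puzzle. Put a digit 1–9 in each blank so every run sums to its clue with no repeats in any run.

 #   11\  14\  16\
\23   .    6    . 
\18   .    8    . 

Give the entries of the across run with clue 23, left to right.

8, 6, 9

23 in 3 cells must be {6,8,9}; 16 in 2 cells must be {7,9}.
Given what's placed, R1C3 must be 9 to fit the 23 across and 16 down.
R2C3 = 16 − 9 = 7 completes the 16 down.
R1C1 = 23 − 15 = 8 completes the 23 across.
R2C1 = 18 − 15 = 3 completes the 18 across.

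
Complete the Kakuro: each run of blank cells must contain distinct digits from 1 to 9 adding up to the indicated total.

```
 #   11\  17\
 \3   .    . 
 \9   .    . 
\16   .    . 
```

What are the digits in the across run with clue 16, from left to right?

7 9

3 in 2 cells must be {1,2}; 16 in 2 cells must be {7,9}.
The 16 across and the 11 down share only 7, so R3C1 = 7.
R3C2 = 16 − 7 = 9 completes the 16 across.
Given what's placed, R1C1 must be 1 to fit the 3 across and 11 down.
R1C2 = 3 − 1 = 2 completes the 3 across.
R2C1 = 11 − 8 = 3 completes the 11 down.
R2C2 = 9 − 3 = 6 completes the 9 across.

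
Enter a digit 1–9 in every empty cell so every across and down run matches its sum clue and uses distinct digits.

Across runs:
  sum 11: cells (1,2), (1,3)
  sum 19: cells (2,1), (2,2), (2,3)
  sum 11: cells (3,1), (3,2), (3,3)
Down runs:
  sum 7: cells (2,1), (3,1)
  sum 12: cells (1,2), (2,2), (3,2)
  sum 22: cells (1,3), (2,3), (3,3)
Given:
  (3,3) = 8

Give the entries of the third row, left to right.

1 2 8

No cell is forced outright now. (3,1) can only be 1 or 2 (the digits allowed by both its 11 across and its 7 down). If (3,1) = 2: that forces (2,1) = 5, after which (2,3) would have to be in {6,8} for the 19 across but in {5,9} for the 22 down — contradiction. So (3,1) = 1.
(2,1) = 7 − 1 = 6 completes the 7 down.
(3,2) = 11 − 9 = 2 completes the 11 across.
No cell is forced outright now. (1,3) can only be 5 or 9 (the digits allowed by both its 11 across and its 22 down). If (1,3) = 9: then (1,2) would have to be in {2} for the 11 across but in {1,3,4,6,7,9} for the 12 down — contradiction. So (1,3) = 5.
(1,2) = 11 − 5 = 6 completes the 11 across.
(2,2) = 12 − 8 = 4 completes the 12 down.
(2,3) = 19 − 10 = 9 completes the 19 across.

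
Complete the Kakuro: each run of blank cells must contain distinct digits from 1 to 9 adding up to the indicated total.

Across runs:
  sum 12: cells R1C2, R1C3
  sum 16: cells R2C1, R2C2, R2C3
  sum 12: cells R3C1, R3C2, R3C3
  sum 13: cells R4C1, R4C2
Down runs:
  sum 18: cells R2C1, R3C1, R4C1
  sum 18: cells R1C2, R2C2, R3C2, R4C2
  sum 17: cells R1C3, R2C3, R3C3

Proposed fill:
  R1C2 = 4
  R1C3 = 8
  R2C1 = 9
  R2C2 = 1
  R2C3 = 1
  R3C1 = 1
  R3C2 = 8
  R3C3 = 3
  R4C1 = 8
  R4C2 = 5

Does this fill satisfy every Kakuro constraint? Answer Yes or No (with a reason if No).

No — the across run R2C1–R2C3 sums to 11, not 16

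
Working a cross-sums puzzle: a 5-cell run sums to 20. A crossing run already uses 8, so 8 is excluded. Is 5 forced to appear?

Counterexample: {1,2,4,6,7} sums to 20 under that restriction without using 5.

No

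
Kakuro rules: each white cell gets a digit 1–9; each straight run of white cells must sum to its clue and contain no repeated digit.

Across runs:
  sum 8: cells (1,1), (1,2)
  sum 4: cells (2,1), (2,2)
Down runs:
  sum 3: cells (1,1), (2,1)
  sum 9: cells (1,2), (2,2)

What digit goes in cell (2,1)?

1

4 in 2 cells must be {1,3}; 3 in 2 cells must be {1,2}.
The 4 across and the 3 down share only 1, so (2,1) = 1.
(2,2) = 4 − 1 = 3 completes the 4 across.
(1,1) = 3 − 1 = 2 completes the 3 down.
(1,2) = 8 − 2 = 6 completes the 8 across.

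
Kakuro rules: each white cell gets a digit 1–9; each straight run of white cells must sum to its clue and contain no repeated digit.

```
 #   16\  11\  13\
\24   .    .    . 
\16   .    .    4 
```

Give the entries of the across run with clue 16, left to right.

24 in 3 cells must be {7,8,9}; 16 in 2 cells must be {7,9}.
R1C3 = 13 − 4 = 9 completes the 13 down.
Given what's placed, R1C1 must be 7 to fit the 24 across and 16 down.
R1C2 = 24 − 16 = 8 completes the 24 across.
R2C1 = 16 − 7 = 9 completes the 16 down.
R2C2 = 16 − 13 = 3 completes the 16 across.

9, 3, 4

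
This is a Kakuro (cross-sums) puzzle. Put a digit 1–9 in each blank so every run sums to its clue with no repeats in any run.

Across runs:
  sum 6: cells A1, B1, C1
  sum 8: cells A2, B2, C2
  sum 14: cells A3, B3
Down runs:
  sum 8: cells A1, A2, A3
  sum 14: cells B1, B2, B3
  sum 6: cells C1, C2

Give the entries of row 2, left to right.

6 in 3 cells must be {1,2,3}.
Only 5 fits A3 under both its across sum 14 and down sum 8.
B3 = 14 − 5 = 9 completes the 14 across.
Nothing is forced directly, so branch on A1, whose candidates are 1 or 2. If A1 = 1: that forces C1 = 2, A2 = 2, B2 = 1, after which C2 would have to be in {5} for the 8 across but in {4} for the 6 down — contradiction. So A1 = 2.
C1 = 1: the only remaining digit allowed by both the 6 across and the 6 down.
A2 = 8 − 7 = 1 completes the 8 down.
C2 = 6 − 1 = 5 completes the 6 down.
B1 = 6 − 3 = 3 completes the 6 across.
B2 = 8 − 6 = 2 completes the 8 across.

1 2 5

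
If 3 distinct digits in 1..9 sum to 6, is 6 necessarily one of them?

No

The only way to make 6 from 3 distinct digits is {1,2,3}, which does not contain 6.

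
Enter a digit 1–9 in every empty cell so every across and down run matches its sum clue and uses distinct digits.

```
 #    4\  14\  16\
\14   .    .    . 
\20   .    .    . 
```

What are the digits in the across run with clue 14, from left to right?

4 in 2 cells must be {1,3}; 16 in 2 cells must be {7,9}.
The 20 across and the 4 down share only 3, so R2C1 = 3.
Given what's placed, R2C3 must be 9 to fit the 20 across and 16 down.
R1C1 = 4 − 3 = 1 completes the 4 down.
R1C3 = 16 − 9 = 7 completes the 16 down.
R2C2 = 20 − 12 = 8 completes the 20 across.
R1C2 = 14 − 8 = 6 completes the 14 across.

1 6 7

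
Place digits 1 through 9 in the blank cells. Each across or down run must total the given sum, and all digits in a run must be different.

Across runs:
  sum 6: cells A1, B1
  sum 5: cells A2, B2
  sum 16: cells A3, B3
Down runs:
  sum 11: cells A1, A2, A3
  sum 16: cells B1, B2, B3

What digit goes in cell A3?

16 in 2 cells must be {7,9}.
The 16 across and the 11 down share only 7, so A3 = 7.
B3 = 16 − 7 = 9 completes the 16 across.
Given what's placed, A1 must be 1 to fit the 6 across and 11 down.
B1 = 6 − 1 = 5 completes the 6 across.
A2 = 11 − 8 = 3 completes the 11 down.
B2 = 5 − 3 = 2 completes the 5 across.

7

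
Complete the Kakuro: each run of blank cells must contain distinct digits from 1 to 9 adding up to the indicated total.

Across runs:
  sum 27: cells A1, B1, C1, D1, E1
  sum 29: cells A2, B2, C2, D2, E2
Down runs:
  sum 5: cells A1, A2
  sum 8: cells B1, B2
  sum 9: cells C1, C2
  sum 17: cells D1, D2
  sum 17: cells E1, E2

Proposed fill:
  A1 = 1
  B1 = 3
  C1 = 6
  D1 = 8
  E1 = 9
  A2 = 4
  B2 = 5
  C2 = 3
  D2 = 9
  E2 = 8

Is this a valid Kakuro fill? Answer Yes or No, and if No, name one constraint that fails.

Across: 1+3+6+8+9=27; 4+5+3+9+8=29. Down: 1+4=5; 3+5=8; 6+3=9; 8+9=17; 9+8=17. No digit repeats within any run.

Yes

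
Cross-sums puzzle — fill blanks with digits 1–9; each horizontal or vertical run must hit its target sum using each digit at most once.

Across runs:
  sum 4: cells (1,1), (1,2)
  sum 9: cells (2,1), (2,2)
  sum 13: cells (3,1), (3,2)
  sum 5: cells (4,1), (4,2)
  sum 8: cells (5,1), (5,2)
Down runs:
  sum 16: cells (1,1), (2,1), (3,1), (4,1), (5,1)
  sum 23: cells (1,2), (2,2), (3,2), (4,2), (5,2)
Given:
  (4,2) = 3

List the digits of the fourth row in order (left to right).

2 3

4 in 2 cells must be {1,3}; 16 in 5 cells must be {1,2,3,4,6}.
Given what's placed, (1,2) must be 1 to fit the 4 across and 23 down.
(4,1) = 5 − 3 = 2 completes the 5 across.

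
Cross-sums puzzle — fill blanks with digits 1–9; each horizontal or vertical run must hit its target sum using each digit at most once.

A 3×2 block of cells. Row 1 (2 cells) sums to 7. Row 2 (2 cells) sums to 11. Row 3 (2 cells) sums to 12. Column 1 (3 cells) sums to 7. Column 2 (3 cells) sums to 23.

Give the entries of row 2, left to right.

7 in 3 cells must be {1,2,4}; 23 in 3 cells must be {6,8,9}.
The 7 across and the 23 down share only 6, so (1,2) = 6.
The 12 across and the 7 down share only 4, so (3,1) = 4.
(3,2) = 12 − 4 = 8 completes the 12 across.
(1,1) = 7 − 6 = 1 completes the 7 across.
(2,1) = 7 − 5 = 2 completes the 7 down.
(2,2) = 11 − 2 = 9 completes the 11 across.

2 9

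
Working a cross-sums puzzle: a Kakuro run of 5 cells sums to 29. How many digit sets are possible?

8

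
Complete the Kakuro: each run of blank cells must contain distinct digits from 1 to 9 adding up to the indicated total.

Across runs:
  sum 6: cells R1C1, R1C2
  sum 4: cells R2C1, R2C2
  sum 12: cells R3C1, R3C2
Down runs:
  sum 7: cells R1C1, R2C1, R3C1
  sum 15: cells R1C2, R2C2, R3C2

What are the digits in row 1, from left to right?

2 4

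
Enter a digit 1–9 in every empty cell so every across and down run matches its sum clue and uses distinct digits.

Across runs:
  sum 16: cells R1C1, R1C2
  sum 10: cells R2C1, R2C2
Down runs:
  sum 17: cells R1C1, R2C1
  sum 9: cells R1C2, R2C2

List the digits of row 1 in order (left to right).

9, 7

16 in 2 cells must be {7,9}; 17 in 2 cells must be {8,9}.
The 16 across and the 17 down share only 9, so R1C1 = 9.
R1C2 = 16 − 9 = 7 completes the 16 across.
R2C1 = 17 − 9 = 8 completes the 17 down.
R2C2 = 10 − 8 = 2 completes the 10 across.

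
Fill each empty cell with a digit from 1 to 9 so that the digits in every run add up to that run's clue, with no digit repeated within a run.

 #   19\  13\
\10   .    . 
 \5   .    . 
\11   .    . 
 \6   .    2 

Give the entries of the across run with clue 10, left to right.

R4C1 = 6 − 2 = 4 completes the 6 across.
No cell is forced outright now. R2C2 can only be 1 or 3 or 4 (the digits allowed by both its 5 across and its 13 down). If R2C2 = 1: then R2C1 would have to be in {4} for the 5 across but in {1,2,3,5,6,7,8,9} for the 19 down — contradiction. If R2C2 = 3: that forces R2C1 = 2, R3C2 = 7, R1C2 = 1, after which R3C1 would have to be in {4} for the 11 across but in {5,6,7,8} for the 19 down — contradiction. So R2C2 = 4.
R2C1 = 5 − 4 = 1 completes the 5 across.
Given what's placed, R3C2 must be 6 to fit the 11 across and 13 down.
R1C2 = 13 − 12 = 1 completes the 13 down.
R3C1 = 11 − 6 = 5 completes the 11 across.
R1C1 = 10 − 1 = 9 completes the 10 across.

9 1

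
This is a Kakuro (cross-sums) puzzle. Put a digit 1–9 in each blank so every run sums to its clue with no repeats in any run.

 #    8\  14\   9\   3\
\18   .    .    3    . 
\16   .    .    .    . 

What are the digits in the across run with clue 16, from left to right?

3 in 2 cells must be {1,2}.
R2C3 = 9 − 3 = 6 completes the 9 down.
R2C2 = 5: the only remaining digit allowed by both the 16 across and the 14 down.
R1C2 = 14 − 5 = 9 completes the 14 down.
Nothing is forced directly, so branch on R1C4, whose candidates are 1 or 2. If R1C4 = 2: then R1C1 would have to be in {4} for the 18 across but in {1,2,3,5,6,7} for the 8 down — contradiction. So R1C4 = 1.
R1C1 = 18 − 13 = 5 completes the 18 across.
R2C1 = 8 − 5 = 3 completes the 8 down.
R2C4 = 16 − 14 = 2 completes the 16 across.

3 5 6 2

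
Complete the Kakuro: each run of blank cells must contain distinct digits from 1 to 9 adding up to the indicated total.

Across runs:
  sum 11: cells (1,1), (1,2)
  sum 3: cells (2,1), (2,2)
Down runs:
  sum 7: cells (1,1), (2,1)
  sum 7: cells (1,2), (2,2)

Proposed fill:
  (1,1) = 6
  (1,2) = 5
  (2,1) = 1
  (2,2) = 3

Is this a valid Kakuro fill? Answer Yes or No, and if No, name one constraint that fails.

No — the across run (2,1)–(2,2) sums to 4, not 3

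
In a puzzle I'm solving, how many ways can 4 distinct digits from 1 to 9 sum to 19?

11

4 distinct digits from 1–9 sum between 10 and 30.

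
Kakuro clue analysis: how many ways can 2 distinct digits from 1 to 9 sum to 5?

2 distinct digits from 1–9 sum between 3 and 17.
Enumerating: {1,4}, {2,3}.

2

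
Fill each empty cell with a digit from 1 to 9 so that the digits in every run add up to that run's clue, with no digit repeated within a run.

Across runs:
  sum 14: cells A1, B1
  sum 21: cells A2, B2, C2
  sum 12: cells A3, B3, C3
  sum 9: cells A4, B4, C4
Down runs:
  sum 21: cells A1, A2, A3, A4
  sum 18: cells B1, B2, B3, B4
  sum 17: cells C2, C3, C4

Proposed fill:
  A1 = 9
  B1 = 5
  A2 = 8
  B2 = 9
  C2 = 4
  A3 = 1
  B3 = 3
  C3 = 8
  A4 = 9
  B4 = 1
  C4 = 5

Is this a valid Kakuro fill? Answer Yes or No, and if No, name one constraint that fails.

No — the down run A1–A4 sums to 27, not 21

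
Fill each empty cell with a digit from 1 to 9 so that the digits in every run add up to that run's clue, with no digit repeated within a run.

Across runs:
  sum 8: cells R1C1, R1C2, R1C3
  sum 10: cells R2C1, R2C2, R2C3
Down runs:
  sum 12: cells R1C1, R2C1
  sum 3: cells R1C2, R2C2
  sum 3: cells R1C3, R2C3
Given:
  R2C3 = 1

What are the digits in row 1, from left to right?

3 in 2 cells must be {1,2}.
R1C3 = 3 − 1 = 2 completes the 3 down.
Given what's placed, R2C2 must be 2 to fit the 10 across and 3 down.
R1C1 = 5: the only remaining digit allowed by both the 8 across and the 12 down.
R1C2 = 8 − 7 = 1 completes the 8 across.
R2C1 = 10 − 3 = 7 completes the 10 across.

5, 1, 2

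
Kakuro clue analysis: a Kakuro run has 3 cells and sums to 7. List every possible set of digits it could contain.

{1,2,4}

3 distinct digits from 1–9 sum between 6 and 24.
Only one set works: {1,2,4}.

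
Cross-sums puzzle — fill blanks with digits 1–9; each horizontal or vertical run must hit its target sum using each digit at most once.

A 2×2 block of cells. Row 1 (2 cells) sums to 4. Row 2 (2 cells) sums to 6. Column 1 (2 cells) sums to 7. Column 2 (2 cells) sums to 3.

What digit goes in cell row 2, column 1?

4 in 2 cells must be {1,3}; 3 in 2 cells must be {1,2}.
The 4 across and the 3 down share only 1, so (1,2) = 1.
(2,2) = 3 − 1 = 2 completes the 3 down.
(1,1) = 4 − 1 = 3 completes the 4 across.
(2,1) = 6 − 2 = 4 completes the 6 across.

4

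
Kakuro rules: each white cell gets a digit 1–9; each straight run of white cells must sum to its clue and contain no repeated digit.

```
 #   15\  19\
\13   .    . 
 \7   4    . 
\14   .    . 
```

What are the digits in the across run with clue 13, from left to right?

R2C2 = 7 − 4 = 3 completes the 7 across.
Given what's placed, R3C2 must be 9 to fit the 14 across and 19 down.
R1C2 = 19 − 12 = 7 completes the 19 down.
R3C1 = 14 − 9 = 5 completes the 14 across.
R1C1 = 13 − 7 = 6 completes the 13 across.

6 7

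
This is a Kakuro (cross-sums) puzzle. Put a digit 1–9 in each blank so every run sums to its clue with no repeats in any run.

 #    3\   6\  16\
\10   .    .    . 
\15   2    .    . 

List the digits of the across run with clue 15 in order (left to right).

3 in 2 cells must be {1,2}; 16 in 2 cells must be {7,9}.
R1C1 = 3 − 2 = 1 completes the 3 down.
R1C3 = 7: the only remaining digit allowed by both the 10 across and the 16 down.
R2C3 = 16 − 7 = 9 completes the 16 down.
R1C2 = 10 − 8 = 2 completes the 10 across.
R2C2 = 15 − 11 = 4 completes the 15 across.

2, 4, 9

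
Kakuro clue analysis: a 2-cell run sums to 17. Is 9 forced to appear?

The only way to make 17 from 2 distinct digits is {8,9}, which contains 9.

Yes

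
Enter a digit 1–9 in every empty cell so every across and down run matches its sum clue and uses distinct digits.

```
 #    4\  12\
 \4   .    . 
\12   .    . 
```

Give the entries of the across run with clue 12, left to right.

3, 9

4 in 2 cells must be {1,3}.
The 4 across and the 12 down share only 3, so R1C2 = 3.
The 12 across and the 4 down share only 3, so R2C1 = 3.
R2C2 = 12 − 3 = 9 completes the 12 across.
R1C1 = 4 − 3 = 1 completes the 4 across.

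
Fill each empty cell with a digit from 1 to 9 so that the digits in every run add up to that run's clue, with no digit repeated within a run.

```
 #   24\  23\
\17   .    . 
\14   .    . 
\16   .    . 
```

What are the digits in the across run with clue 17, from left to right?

9 8

17 in 2 cells must be {8,9}; 16 in 2 cells must be {7,9}; 24 in 3 cells must be {7,8,9}.
The 16 across and the 23 down share only 9, so R3C2 = 9.
Given what's placed, R1C2 must be 8 to fit the 17 across and 23 down.
R2C2 = 23 − 17 = 6 completes the 23 down.
R3C1 = 16 − 9 = 7 completes the 16 across.
R1C1 = 17 − 8 = 9 completes the 17 across.
R2C1 = 14 − 6 = 8 completes the 14 across.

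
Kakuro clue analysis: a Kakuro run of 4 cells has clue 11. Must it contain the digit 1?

The only way to make 11 from 4 distinct digits is {1,2,3,5}, which contains 1.

Yes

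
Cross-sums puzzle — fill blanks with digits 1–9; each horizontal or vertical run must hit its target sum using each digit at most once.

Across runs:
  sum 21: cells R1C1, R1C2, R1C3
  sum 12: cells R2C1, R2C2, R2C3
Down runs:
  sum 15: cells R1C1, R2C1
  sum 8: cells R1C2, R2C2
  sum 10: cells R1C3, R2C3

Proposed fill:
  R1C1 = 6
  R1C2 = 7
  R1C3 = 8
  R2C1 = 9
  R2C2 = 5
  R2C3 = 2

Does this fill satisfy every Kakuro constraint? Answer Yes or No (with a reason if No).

No — the across run R2C1–R2C3 sums to 16, not 12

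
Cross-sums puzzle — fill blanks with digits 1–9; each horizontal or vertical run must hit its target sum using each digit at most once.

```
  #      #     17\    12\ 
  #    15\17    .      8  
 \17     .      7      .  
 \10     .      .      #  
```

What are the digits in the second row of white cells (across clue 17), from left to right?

17 in 2 cells must be {8,9}.
R1C2 = 17 − 8 = 9 completes the 17 across.
R2C3 = 12 − 8 = 4 completes the 12 down.
R3C2 = 17 − 16 = 1 completes the 17 down.
R2C1 = 17 − 11 = 6 completes the 17 across.
R3C1 = 10 − 1 = 9 completes the 10 across.

6 7 4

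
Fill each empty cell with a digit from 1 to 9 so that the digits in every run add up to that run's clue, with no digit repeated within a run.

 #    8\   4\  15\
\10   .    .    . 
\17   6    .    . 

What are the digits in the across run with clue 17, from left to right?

6, 3, 8

4 in 2 cells must be {1,3}.
R1C1 = 8 − 6 = 2 completes the 8 down.
Given what's placed, R1C3 must be 7 to fit the 10 across and 15 down.
Given what's placed, R2C2 must be 3 to fit the 17 across and 4 down.
R2C3 = 17 − 9 = 8 completes the 17 across.
R1C2 = 10 − 9 = 1 completes the 10 across.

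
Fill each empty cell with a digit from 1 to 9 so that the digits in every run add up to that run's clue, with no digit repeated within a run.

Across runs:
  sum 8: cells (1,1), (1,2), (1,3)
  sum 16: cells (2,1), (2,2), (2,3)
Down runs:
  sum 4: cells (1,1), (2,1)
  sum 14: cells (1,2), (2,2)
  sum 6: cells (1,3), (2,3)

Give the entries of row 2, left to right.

4 in 2 cells must be {1,3}.
The 8 across and the 14 down share only 5, so (1,2) = 5.
(2,2) = 14 − 5 = 9 completes the 14 down.
Given what's placed, (1,1) must be 1 to fit the 8 across and 4 down.
(1,3) = 8 − 6 = 2 completes the 8 across.
(2,1) = 4 − 1 = 3 completes the 4 down.
(2,3) = 16 − 12 = 4 completes the 16 across.

3, 9, 4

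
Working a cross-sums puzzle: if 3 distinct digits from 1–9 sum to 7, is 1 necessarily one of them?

The only way to make 7 from 3 distinct digits is {1,2,4}, which contains 1.

Yes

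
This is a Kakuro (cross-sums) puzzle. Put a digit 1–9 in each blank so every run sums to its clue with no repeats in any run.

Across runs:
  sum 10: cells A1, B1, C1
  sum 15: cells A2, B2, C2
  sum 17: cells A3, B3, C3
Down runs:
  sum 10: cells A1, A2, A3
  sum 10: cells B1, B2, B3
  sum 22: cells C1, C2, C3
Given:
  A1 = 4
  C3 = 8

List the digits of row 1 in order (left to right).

4, 1, 5

Given what's placed, C1 must be 5 to fit the 10 across and 22 down.
C2 = 22 − 13 = 9 completes the 22 down.
Given what's placed, A3 must be 5 to fit the 17 across and 10 down.
B3 = 17 − 13 = 4 completes the 17 across.
B1 = 10 − 9 = 1 completes the 10 across.
A2 = 10 − 9 = 1 completes the 10 down.
B2 = 15 − 10 = 5 completes the 15 across.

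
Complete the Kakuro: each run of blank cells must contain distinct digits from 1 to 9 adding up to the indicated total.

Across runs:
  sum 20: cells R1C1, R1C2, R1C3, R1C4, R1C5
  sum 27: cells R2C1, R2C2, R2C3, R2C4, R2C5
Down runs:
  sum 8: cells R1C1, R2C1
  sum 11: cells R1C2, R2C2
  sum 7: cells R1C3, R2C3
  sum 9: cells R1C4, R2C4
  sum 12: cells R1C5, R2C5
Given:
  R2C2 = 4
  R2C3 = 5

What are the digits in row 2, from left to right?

7, 4, 5, 3, 8

R1C2 = 11 − 4 = 7 completes the 11 down.
R1C3 = 7 − 5 = 2 completes the 7 down.
R1C5 = 4: the only remaining digit allowed by both the 20 across and the 12 down.
R2C5 = 12 − 4 = 8 completes the 12 down.
Nothing is forced directly, so branch on R1C1, whose candidates are 1 or 6. If R1C1 = 6: that forces R1C4 = 1, after which R2C1 would have to be in {1,3,7,9} for the 27 across but in {2} for the 8 down — contradiction. So R1C1 = 1.
R1C4 = 20 − 14 = 6 completes the 20 across.
R2C1 = 8 − 1 = 7 completes the 8 down.
R2C4 = 27 − 24 = 3 completes the 27 across.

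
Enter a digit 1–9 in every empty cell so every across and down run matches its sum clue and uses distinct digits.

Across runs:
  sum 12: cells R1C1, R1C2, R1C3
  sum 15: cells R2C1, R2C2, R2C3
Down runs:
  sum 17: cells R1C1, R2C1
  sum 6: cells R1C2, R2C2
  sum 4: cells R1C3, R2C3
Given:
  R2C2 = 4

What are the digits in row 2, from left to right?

8 4 3

17 in 2 cells must be {8,9}; 4 in 2 cells must be {1,3}.
R1C2 = 6 − 4 = 2 completes the 6 down.
Given what's placed, R2C3 must be 3 to fit the 15 across and 4 down.
R1C1 = 9: the only remaining digit allowed by both the 12 across and the 17 down.
R1C3 = 12 − 11 = 1 completes the 12 across.
R2C1 = 15 − 7 = 8 completes the 15 across.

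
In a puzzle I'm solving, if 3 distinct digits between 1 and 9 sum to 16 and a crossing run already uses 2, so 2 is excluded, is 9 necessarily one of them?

Counterexample: {1,7,8} sums to 16 under that restriction without using 9.

No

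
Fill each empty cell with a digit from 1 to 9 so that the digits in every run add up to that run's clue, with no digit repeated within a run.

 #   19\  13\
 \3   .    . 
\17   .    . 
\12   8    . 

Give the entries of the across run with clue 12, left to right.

3 in 2 cells must be {1,2}; 17 in 2 cells must be {8,9}.
Given what's placed, R1C1 must be 2 to fit the 3 across and 19 down.
R1C2 = 3 − 2 = 1 completes the 3 across.
R2C1 = 19 − 10 = 9 completes the 19 down.
R2C2 = 17 − 9 = 8 completes the 17 across.
R3C2 = 12 − 8 = 4 completes the 12 across.

8, 4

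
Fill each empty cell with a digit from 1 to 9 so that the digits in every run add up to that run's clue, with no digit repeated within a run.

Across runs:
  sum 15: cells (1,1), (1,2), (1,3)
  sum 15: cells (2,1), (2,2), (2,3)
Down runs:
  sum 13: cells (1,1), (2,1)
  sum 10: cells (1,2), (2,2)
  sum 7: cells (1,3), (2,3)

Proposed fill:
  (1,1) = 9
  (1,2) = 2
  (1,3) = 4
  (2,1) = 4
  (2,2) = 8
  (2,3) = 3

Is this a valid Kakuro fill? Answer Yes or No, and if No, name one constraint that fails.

Across: 9+2+4=15; 4+8+3=15. Down: 9+4=13; 2+8=10; 4+3=7. No digit repeats within any run.

Yes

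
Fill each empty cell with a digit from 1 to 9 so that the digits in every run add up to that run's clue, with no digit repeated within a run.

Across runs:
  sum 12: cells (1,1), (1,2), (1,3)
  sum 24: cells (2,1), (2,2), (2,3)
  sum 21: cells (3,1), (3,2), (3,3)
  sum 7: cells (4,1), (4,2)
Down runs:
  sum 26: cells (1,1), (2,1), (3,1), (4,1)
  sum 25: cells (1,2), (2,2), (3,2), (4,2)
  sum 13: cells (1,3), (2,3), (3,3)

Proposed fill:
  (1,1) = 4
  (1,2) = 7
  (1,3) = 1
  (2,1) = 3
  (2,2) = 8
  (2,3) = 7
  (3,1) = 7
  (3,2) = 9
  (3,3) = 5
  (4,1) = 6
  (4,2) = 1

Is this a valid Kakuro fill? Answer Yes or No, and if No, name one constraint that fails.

No — the down run (1,1)–(4,1) sums to 20, not 26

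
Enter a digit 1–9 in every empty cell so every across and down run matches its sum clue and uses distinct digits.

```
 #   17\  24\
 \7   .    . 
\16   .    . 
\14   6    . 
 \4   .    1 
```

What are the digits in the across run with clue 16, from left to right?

7 9

16 in 2 cells must be {7,9}; 4 in 2 cells must be {1,3}.
Given what's placed, R1C2 must be 6 to fit the 7 across and 24 down.
R2C1 = 7: the only remaining digit allowed by both the 16 across and the 17 down.
R2C2 = 16 − 7 = 9 completes the 16 across.
R3C2 = 14 − 6 = 8 completes the 14 across.
R4C1 = 4 − 1 = 3 completes the 4 across.
R1C1 = 7 − 6 = 1 completes the 7 across.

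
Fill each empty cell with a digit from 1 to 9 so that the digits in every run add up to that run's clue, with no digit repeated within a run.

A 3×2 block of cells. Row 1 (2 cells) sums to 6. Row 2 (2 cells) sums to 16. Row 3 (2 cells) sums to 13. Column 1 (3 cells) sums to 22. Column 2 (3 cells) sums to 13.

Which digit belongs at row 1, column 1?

5

16 in 2 cells must be {7,9}.
The 6 across and the 22 down share only 5, so (1,1) = 5.
(1,2) = 6 − 5 = 1 completes the 6 across.
Given what's placed, (2,1) must be 9 to fit the 16 across and 22 down.
(2,2) = 16 − 9 = 7 completes the 16 across.
(3,1) = 22 − 14 = 8 completes the 22 down.
(3,2) = 13 − 8 = 5 completes the 13 across.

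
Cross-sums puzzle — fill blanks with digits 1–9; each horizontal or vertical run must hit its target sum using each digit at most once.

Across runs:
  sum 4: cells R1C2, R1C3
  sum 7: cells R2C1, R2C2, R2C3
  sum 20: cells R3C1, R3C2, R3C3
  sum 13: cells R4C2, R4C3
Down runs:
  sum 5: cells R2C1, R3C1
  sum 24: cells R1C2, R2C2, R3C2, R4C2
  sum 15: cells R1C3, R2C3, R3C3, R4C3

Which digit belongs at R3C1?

4 in 2 cells must be {1,3}; 7 in 3 cells must be {1,2,4}.
Nothing is forced directly, so branch on R1C2, whose candidates are 1 or 3. If R1C2 = 1: that forces R1C3 = 3, after which R2C2 would have to be in {1,2,4} for the 7 across but in {6,8,9} for the 24 down — contradiction. So R1C2 = 3.
R1C3 = 4 − 3 = 1 completes the 4 across.
Given what's placed, R2C2 must be 4 to fit the 7 across and 24 down.
R2C3 = 2: the only remaining digit allowed by both the 7 across and the 15 down.
R2C1 = 7 − 6 = 1 completes the 7 across.
R3C1 = 5 − 1 = 4 completes the 5 down.

4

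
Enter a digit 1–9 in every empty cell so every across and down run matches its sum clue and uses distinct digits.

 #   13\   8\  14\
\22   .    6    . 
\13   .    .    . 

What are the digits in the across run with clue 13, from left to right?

6 2 5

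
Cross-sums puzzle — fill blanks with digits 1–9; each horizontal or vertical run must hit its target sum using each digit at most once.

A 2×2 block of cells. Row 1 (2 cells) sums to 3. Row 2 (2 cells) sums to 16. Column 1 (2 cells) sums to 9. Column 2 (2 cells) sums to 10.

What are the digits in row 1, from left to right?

3 in 2 cells must be {1,2}; 16 in 2 cells must be {7,9}.
The 16 across and the 9 down share only 7, so (2,1) = 7.
(2,2) = 16 − 7 = 9 completes the 16 across.
(1,1) = 9 − 7 = 2 completes the 9 down.
(1,2) = 3 − 2 = 1 completes the 3 across.

2 1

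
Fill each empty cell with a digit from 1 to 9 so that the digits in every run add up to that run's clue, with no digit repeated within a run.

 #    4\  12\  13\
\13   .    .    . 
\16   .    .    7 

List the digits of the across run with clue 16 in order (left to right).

4 in 2 cells must be {1,3}.
R1C3 = 13 − 7 = 6 completes the 13 down.
Given what's placed, R1C1 must be 3 to fit the 13 across and 4 down.
R1C2 = 13 − 9 = 4 completes the 13 across.
R2C1 = 4 − 3 = 1 completes the 4 down.
R2C2 = 16 − 8 = 8 completes the 16 across.

1, 8, 7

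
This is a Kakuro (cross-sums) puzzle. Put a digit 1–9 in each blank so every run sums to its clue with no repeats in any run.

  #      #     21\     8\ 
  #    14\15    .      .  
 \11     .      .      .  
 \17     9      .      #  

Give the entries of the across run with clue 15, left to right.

17 in 2 cells must be {8,9}.
R2C1 = 14 − 9 = 5 completes the 14 down.
R2C2 = 4: the only remaining digit allowed by both the 11 across and the 21 down.
R2C3 = 11 − 9 = 2 completes the 11 across.
R3C2 = 17 − 9 = 8 completes the 17 across.
R1C2 = 21 − 12 = 9 completes the 21 down.
R1C3 = 15 − 9 = 6 completes the 15 across.

9 6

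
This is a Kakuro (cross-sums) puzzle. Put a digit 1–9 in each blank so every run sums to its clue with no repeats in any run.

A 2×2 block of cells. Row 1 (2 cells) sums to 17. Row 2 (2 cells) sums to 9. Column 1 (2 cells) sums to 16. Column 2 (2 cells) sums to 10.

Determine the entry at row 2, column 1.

7

17 in 2 cells must be {8,9}; 16 in 2 cells must be {7,9}.
The 17 across and the 16 down share only 9, so (1,1) = 9.
(1,2) = 17 − 9 = 8 completes the 17 across.
(2,1) = 16 − 9 = 7 completes the 16 down.
(2,2) = 9 − 7 = 2 completes the 9 across.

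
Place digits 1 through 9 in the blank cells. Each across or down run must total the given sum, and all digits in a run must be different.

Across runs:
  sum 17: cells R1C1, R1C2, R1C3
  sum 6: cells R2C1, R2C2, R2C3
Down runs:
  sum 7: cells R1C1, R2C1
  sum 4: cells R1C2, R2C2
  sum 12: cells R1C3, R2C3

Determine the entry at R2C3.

6 in 3 cells must be {1,2,3}; 4 in 2 cells must be {1,3}.
The 6 across and the 12 down share only 3, so R2C3 = 3.
R1C3 = 12 − 3 = 9 completes the 12 down.
Given what's placed, R2C2 must be 1 to fit the 6 across and 4 down.
R1C2 = 4 − 1 = 3 completes the 4 down.
R2C1 = 6 − 4 = 2 completes the 6 across.
R1C1 = 17 − 12 = 5 completes the 17 across.

3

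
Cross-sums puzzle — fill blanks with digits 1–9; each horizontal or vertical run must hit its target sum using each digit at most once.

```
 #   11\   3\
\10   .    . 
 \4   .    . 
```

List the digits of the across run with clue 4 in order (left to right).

3, 1

4 in 2 cells must be {1,3}; 3 in 2 cells must be {1,2}.
The 4 across and the 11 down share only 3, so R2C1 = 3.
R2C2 = 4 − 3 = 1 completes the 4 across.
R1C1 = 11 − 3 = 8 completes the 11 down.
R1C2 = 10 − 8 = 2 completes the 10 across.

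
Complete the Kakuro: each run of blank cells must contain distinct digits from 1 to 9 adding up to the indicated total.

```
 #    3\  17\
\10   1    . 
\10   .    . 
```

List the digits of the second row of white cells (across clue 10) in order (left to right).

2 8

3 in 2 cells must be {1,2}; 17 in 2 cells must be {8,9}.
R1C2 = 10 − 1 = 9 completes the 10 across.
R2C1 = 3 − 1 = 2 completes the 3 down.
R2C2 = 10 − 2 = 8 completes the 10 across.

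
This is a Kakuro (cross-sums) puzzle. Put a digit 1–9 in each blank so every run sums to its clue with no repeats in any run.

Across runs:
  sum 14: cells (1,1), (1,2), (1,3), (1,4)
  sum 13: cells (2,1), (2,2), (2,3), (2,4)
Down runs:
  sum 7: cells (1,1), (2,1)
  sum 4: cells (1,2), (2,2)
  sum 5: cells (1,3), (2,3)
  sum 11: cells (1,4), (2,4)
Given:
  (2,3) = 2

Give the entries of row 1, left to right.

6 1 3 4

4 in 2 cells must be {1,3}.
(1,3) = 5 − 2 = 3 completes the 5 down.
(1,2) = 1: the only remaining digit allowed by both the 14 across and the 4 down.
(2,2) = 4 − 1 = 3 completes the 4 down.
Given what's placed, (2,4) must be 7 to fit the 13 across and 11 down.
(1,4) = 11 − 7 = 4 completes the 11 down.
(2,1) = 13 − 12 = 1 completes the 13 across.
(1,1) = 14 − 8 = 6 completes the 14 across.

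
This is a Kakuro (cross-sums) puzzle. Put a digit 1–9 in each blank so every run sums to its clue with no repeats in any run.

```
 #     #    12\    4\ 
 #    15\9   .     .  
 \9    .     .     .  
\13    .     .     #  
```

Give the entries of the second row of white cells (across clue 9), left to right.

6, 2, 1

4 in 2 cells must be {1,3}.
The 9 across and the 15 down share only 6, so R2C1 = 6.
R2C3 = 1: the only remaining digit allowed by both the 9 across and the 4 down.
R3C1 = 15 − 6 = 9 completes the 15 down.
R3C2 = 13 − 9 = 4 completes the 13 across.
R1C3 = 4 − 1 = 3 completes the 4 down.
R2C2 = 9 − 7 = 2 completes the 9 across.
R1C2 = 9 − 3 = 6 completes the 9 across.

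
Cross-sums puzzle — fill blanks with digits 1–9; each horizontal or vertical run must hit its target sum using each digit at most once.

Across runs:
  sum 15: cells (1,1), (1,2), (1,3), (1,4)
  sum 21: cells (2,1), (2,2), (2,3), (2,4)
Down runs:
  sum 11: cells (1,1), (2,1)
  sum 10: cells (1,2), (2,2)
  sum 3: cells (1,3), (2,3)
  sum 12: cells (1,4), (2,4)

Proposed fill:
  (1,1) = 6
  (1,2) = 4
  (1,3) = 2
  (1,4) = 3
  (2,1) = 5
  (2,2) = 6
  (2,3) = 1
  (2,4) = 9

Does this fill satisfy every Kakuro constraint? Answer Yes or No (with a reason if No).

Across: 6+4+2+3=15; 5+6+1+9=21. Down: 6+5=11; 4+6=10; 2+1=3; 3+9=12. No digit repeats within any run.

Yes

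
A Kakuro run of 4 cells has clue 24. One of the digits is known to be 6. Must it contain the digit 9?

No

Counterexample: {3,6,7,8} sums to 24 under that restriction without using 9.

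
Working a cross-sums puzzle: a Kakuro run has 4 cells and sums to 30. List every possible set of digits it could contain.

{6,7,8,9}

4 distinct digits from 1–9 sum between 10 and 30.
Only one set works: {6,7,8,9}.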